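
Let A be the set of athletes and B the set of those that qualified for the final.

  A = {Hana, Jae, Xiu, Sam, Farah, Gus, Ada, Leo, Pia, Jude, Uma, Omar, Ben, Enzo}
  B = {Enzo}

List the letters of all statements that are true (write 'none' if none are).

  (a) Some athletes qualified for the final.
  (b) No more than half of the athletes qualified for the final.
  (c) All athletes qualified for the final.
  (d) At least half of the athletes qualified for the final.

|A| = 14, |A ∩ B| = 1, |A ∖ B| = 13.
(a) A ∩ B ≠ ∅ (|A ∩ B| ≥ 1): holds.
(b) |A ∩ B| ≤ |A ∖ B|: holds.
(c) A ⊆ B, i.e. every element of A is in B (|A ∖ B| = 0): fails.
(d) |A ∩ B| ≥ |A ∖ B|: fails.

(a), (b)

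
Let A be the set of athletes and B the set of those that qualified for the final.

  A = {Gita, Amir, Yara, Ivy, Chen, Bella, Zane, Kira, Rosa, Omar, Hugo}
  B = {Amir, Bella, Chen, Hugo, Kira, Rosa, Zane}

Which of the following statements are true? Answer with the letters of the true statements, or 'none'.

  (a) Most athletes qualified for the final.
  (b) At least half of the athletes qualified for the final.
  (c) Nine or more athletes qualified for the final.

(a), (b)

|A| = 11, |A ∩ B| = 7, |A ∖ B| = 4.
(a) |A ∩ B| > |A ∖ B|: holds.
(b) |A ∩ B| ≥ |A ∖ B|: holds.
(c) |A ∩ B| ≥ 9: fails.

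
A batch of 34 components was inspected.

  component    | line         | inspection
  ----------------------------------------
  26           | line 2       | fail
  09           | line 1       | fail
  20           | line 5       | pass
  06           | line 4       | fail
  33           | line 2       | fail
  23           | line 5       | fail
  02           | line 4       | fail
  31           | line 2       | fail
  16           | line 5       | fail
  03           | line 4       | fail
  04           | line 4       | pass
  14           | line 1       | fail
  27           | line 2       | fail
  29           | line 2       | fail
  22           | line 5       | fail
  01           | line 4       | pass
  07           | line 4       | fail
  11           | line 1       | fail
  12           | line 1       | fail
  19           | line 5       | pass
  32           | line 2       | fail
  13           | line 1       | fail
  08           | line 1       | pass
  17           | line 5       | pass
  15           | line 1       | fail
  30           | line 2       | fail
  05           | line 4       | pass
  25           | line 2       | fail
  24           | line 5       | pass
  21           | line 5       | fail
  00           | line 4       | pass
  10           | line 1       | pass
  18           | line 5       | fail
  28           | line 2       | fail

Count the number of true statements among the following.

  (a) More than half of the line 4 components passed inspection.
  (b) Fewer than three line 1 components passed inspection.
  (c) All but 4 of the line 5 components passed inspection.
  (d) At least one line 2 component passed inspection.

(a) line 4: |A| = 8, |A ∩ B| = 4; needs |A ∩ B| > |A ∖ B| — false.
(b) line 1: |A| = 8, |A ∩ B| = 2; needs |A ∩ B| < 3 — true.
(c) line 5: |A| = 9, |A ∩ B| = 4; needs |A ∖ B| = 4 — false.
(d) line 2: |A| = 9, |A ∩ B| = 0; needs A ∩ B ≠ ∅ (|A ∩ B| ≥ 1) — false.

1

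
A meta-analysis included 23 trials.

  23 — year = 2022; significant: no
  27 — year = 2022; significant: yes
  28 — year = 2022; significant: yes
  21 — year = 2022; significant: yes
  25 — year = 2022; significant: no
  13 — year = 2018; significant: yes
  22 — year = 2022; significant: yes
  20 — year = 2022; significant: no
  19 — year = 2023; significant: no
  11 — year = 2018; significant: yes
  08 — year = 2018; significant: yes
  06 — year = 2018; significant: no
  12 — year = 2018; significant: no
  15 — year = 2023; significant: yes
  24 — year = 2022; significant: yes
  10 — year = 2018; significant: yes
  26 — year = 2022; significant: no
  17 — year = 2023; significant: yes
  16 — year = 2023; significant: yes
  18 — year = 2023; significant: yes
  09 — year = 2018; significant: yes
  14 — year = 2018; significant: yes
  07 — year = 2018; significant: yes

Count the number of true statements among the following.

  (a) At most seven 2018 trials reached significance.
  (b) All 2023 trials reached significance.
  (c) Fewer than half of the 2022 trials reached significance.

1

(a) 2018: |A| = 9, |A ∩ B| = 7; needs |A ∩ B| ≤ 7 — true.
(b) 2023: |A| = 5, |A ∩ B| = 4; needs A ⊆ B, i.e. every element of A is in B (|A ∖ B| = 0) — false.
(c) 2022: |A| = 9, |A ∩ B| = 5; needs |A ∩ B| < |A ∖ B| — false.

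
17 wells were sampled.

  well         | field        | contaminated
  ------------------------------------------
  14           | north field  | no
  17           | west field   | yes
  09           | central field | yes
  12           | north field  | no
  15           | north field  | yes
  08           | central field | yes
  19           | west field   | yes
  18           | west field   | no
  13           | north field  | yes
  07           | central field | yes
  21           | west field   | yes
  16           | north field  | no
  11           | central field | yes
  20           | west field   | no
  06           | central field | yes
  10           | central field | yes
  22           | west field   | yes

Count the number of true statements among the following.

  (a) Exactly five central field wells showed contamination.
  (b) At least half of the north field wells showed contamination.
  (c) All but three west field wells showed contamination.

(a) central field: |A| = 6, |A ∩ B| = 6; needs |A ∩ B| = 5 — false.
(b) north field: |A| = 5, |A ∩ B| = 2; needs |A ∩ B| ≥ |A ∖ B| — false.
(c) west field: |A| = 6, |A ∩ B| = 4; needs |A ∖ B| = 3 — false.

0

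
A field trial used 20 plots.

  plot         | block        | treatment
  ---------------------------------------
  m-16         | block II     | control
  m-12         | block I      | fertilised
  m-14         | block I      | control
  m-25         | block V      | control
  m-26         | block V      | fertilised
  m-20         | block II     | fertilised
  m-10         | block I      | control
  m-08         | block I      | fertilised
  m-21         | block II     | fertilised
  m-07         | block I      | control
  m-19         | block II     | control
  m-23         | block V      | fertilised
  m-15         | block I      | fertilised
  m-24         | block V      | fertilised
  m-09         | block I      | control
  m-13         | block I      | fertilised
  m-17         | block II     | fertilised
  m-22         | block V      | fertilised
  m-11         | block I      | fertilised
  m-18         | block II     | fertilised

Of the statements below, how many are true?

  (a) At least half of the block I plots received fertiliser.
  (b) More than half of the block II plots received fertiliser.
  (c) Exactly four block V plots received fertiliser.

(a) block I: |A| = 9, |A ∩ B| = 5; needs |A ∩ B| ≥ |A ∖ B| — true.
(b) block II: |A| = 6, |A ∩ B| = 4; needs |A ∩ B| > |A ∖ B| — true.
(c) block V: |A| = 5, |A ∩ B| = 4; needs |A ∩ B| = 4 — true.

3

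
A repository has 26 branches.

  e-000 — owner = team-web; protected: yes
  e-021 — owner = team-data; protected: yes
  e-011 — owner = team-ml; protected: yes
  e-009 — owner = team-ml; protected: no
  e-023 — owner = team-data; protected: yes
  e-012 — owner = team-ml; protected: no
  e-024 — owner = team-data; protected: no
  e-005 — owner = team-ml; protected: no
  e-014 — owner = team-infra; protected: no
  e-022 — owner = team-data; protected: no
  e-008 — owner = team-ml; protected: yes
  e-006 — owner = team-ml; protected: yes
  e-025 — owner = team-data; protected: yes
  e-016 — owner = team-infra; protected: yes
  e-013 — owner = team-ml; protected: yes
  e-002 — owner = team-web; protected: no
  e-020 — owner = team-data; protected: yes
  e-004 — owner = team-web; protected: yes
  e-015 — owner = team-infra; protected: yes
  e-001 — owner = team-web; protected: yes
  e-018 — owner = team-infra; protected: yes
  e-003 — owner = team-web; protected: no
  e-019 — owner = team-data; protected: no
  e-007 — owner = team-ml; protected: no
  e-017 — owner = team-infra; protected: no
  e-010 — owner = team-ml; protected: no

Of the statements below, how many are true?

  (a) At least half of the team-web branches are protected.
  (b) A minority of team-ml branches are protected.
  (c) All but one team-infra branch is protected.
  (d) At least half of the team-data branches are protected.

3

(a) team-web: |A| = 5, |A ∩ B| = 3; needs |A ∩ B| ≥ |A ∖ B| — true.
(b) team-ml: |A| = 9, |A ∩ B| = 4; needs |A ∩ B| < |A ∖ B| — true.
(c) team-infra: |A| = 5, |A ∩ B| = 3; needs |A ∖ B| = 1 — false.
(d) team-data: |A| = 7, |A ∩ B| = 4; needs |A ∩ B| ≥ |A ∖ B| — true.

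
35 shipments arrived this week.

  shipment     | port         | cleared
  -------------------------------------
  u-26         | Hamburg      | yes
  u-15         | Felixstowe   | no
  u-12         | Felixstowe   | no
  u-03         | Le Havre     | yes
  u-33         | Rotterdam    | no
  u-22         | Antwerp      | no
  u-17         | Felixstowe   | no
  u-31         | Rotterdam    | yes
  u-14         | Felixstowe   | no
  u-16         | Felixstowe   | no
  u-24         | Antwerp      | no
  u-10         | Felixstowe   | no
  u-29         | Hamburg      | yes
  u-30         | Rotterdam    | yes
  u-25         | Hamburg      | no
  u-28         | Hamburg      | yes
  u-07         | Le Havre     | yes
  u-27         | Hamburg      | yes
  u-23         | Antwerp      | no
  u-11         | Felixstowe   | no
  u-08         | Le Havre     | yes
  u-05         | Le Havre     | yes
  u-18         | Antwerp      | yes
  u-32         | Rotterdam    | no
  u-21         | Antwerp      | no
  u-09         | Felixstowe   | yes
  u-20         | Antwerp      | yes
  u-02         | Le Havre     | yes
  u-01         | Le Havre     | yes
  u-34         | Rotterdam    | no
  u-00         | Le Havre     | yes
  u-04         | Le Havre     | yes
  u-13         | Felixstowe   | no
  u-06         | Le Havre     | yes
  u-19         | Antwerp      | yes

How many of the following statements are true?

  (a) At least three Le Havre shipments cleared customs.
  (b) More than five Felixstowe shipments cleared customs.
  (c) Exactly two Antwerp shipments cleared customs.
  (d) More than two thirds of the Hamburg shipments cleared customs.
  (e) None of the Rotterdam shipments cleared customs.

2

(a) Le Havre: |A| = 9, |A ∩ B| = 9; needs |A ∩ B| ≥ 3 — true.
(b) Felixstowe: |A| = 9, |A ∩ B| = 1; needs |A ∩ B| > 5 — false.
(c) Antwerp: |A| = 7, |A ∩ B| = 3; needs |A ∩ B| = 2 — false.
(d) Hamburg: |A| = 5, |A ∩ B| = 4; needs |A ∩ B| / |A| > 2/3 — true.
(e) Rotterdam: |A| = 5, |A ∩ B| = 2; needs A ∩ B = ∅ (|A ∩ B| = 0) — false.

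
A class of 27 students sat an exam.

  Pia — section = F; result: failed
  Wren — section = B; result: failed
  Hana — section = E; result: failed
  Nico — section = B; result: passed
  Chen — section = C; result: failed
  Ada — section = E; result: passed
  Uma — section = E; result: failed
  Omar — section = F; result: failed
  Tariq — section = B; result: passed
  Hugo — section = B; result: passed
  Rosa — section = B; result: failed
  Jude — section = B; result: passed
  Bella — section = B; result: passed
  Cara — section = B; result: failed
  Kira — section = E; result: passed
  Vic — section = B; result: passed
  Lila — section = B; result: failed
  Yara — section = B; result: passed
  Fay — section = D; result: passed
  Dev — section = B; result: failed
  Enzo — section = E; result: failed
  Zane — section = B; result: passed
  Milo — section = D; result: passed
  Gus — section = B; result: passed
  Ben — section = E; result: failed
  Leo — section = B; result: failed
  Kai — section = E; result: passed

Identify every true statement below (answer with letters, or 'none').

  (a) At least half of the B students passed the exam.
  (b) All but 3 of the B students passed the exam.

(a)

|A| = 15, |A ∩ B| = 9, |A ∖ B| = 6.
(a) |A ∩ B| ≥ |A ∖ B|: holds.
(b) |A ∖ B| = 3: fails.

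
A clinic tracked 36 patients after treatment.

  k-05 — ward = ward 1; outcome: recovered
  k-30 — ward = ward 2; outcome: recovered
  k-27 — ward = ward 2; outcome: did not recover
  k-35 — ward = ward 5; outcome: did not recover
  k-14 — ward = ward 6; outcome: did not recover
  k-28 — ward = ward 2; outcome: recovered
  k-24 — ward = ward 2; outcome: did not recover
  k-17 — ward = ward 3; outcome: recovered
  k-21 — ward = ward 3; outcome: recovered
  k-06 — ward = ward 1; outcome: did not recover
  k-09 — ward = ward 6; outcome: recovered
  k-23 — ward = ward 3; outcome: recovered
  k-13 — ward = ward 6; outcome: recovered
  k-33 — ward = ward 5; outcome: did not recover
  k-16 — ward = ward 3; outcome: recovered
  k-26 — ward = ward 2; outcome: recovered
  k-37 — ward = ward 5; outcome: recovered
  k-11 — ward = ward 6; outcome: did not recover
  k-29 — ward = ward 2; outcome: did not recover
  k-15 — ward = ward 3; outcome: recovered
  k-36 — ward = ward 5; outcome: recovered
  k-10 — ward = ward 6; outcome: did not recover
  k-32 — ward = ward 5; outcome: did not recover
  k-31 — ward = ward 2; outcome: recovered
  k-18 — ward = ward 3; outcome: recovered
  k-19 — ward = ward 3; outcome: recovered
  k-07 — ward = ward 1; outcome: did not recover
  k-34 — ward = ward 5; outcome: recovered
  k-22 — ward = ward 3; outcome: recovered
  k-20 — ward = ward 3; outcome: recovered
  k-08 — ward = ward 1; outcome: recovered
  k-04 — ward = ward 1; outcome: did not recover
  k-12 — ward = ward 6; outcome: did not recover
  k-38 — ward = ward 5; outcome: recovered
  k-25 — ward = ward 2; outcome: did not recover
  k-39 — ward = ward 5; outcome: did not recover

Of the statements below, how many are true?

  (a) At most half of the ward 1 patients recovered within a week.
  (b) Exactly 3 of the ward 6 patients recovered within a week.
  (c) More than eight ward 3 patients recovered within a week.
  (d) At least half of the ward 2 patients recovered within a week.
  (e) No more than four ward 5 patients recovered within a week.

4

(a) ward 1: |A| = 5, |A ∩ B| = 2; needs |A ∩ B| ≤ |A ∖ B| — true.
(b) ward 6: |A| = 6, |A ∩ B| = 2; needs |A ∩ B| = 3 — false.
(c) ward 3: |A| = 9, |A ∩ B| = 9; needs |A ∩ B| > 8 — true.
(d) ward 2: |A| = 8, |A ∩ B| = 4; needs |A ∩ B| ≥ |A ∖ B| — true.
(e) ward 5: |A| = 8, |A ∩ B| = 4; needs |A ∩ B| ≤ 4 — true.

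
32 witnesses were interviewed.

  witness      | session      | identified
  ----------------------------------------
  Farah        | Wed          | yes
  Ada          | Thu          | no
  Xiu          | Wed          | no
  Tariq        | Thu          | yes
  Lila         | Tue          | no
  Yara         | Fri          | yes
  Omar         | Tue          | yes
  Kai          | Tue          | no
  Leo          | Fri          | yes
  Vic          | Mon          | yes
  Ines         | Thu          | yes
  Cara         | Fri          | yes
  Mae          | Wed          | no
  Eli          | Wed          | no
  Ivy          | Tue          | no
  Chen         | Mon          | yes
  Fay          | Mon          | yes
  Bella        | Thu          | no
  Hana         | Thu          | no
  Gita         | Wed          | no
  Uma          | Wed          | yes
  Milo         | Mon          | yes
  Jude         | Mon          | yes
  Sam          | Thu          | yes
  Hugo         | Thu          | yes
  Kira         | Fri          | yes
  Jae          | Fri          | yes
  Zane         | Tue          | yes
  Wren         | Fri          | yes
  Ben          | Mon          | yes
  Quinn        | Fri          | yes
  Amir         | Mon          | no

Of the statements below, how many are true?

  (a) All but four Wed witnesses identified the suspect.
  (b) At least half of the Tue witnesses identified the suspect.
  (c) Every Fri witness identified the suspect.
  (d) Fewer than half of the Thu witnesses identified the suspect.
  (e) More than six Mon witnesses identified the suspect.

(a) Wed: |A| = 6, |A ∩ B| = 2; needs |A ∖ B| = 4 — true.
(b) Tue: |A| = 5, |A ∩ B| = 2; needs |A ∩ B| ≥ |A ∖ B| — false.
(c) Fri: |A| = 7, |A ∩ B| = 7; needs A ⊆ B, i.e. every element of A is in B (|A ∖ B| = 0) — true.
(d) Thu: |A| = 7, |A ∩ B| = 4; needs |A ∩ B| < |A ∖ B| — false.
(e) Mon: |A| = 7, |A ∩ B| = 6; needs |A ∩ B| > 6 — false.

2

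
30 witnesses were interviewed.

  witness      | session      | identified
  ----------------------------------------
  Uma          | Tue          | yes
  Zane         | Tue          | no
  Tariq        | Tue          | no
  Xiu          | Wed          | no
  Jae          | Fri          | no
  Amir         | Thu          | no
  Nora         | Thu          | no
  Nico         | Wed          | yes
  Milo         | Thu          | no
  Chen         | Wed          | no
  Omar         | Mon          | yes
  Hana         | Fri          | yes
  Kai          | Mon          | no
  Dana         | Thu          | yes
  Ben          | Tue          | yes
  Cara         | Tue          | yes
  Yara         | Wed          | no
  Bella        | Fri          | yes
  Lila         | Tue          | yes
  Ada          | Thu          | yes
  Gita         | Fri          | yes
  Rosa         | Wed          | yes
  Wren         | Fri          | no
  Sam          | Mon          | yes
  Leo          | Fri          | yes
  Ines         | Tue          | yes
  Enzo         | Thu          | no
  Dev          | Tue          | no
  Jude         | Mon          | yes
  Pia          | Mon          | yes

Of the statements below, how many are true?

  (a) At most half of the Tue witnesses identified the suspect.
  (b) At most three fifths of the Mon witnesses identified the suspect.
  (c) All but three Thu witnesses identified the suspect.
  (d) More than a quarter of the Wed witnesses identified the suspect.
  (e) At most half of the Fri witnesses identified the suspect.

1

(a) Tue: |A| = 8, |A ∩ B| = 5; needs |A ∩ B| ≤ |A ∖ B| — false.
(b) Mon: |A| = 5, |A ∩ B| = 4; needs |A ∩ B| / |A| ≤ 3/5 — false.
(c) Thu: |A| = 6, |A ∩ B| = 2; needs |A ∖ B| = 3 — false.
(d) Wed: |A| = 5, |A ∩ B| = 2; needs |A ∩ B| / |A| > 1/4 — true.
(e) Fri: |A| = 6, |A ∩ B| = 4; needs |A ∩ B| ≤ |A ∖ B| — false.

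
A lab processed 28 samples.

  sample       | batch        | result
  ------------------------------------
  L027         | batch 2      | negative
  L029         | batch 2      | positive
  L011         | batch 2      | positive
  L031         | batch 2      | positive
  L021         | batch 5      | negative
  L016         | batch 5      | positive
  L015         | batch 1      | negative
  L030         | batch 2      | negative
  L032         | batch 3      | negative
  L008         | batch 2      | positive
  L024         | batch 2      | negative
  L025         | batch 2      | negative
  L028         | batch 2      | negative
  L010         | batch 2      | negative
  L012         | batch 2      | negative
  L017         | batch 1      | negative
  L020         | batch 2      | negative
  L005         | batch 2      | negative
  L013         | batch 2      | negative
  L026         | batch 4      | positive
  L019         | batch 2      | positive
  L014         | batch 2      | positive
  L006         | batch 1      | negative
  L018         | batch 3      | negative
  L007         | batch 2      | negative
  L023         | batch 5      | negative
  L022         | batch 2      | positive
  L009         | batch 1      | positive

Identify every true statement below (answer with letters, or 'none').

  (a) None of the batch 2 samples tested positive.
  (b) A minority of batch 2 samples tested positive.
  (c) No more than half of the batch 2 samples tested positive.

(b), (c)

|A| = 18, |A ∩ B| = 7, |A ∖ B| = 11.
(a) A ∩ B = ∅ (|A ∩ B| = 0): fails.
(b) |A ∩ B| < |A ∖ B|: holds.
(c) |A ∩ B| ≤ |A ∖ B|: holds.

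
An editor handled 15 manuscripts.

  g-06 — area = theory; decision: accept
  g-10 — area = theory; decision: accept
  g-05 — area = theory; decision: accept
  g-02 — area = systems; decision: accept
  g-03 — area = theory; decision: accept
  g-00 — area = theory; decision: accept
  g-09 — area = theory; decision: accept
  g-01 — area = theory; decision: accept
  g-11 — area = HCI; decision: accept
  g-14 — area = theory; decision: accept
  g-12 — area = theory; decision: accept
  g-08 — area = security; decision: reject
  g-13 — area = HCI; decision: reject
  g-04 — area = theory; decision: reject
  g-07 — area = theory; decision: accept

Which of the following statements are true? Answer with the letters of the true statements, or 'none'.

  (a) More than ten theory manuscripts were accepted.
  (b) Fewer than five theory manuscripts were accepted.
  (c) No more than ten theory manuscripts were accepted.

|A| = 11, |A ∩ B| = 10, |A ∖ B| = 1.
(a) |A ∩ B| > 10: fails.
(b) |A ∩ B| < 5: fails.
(c) |A ∩ B| ≤ 10: holds.

(c)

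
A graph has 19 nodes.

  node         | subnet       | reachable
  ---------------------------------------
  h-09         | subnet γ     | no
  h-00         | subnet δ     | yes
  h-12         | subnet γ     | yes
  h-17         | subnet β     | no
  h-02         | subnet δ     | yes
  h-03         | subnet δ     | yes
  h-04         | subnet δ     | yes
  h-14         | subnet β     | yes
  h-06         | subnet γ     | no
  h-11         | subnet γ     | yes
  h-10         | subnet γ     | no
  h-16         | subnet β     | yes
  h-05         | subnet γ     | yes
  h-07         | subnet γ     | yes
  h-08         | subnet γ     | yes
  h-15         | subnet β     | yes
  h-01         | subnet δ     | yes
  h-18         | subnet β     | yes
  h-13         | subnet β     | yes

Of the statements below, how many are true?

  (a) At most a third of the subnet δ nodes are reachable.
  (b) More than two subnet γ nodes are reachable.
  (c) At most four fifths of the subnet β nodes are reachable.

1

(a) subnet δ: |A| = 5, |A ∩ B| = 5; needs |A ∩ B| / |A| ≤ 1/3 — false.
(b) subnet γ: |A| = 8, |A ∩ B| = 5; needs |A ∩ B| > 2 — true.
(c) subnet β: |A| = 6, |A ∩ B| = 5; needs |A ∩ B| / |A| ≤ 4/5 — false.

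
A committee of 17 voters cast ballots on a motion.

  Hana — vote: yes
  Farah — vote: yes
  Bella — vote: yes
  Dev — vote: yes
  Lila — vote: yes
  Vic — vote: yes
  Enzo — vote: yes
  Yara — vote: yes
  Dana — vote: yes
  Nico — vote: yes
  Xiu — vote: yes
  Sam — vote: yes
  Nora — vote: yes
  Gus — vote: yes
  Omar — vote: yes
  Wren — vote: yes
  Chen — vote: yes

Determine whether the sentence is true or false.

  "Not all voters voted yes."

False

Truth condition: A ⊄ B (|A ∖ B| ≥ 1).
|A| = 17, |A ∩ B| = 17, |A ∖ B| = 0.
So the statement is false.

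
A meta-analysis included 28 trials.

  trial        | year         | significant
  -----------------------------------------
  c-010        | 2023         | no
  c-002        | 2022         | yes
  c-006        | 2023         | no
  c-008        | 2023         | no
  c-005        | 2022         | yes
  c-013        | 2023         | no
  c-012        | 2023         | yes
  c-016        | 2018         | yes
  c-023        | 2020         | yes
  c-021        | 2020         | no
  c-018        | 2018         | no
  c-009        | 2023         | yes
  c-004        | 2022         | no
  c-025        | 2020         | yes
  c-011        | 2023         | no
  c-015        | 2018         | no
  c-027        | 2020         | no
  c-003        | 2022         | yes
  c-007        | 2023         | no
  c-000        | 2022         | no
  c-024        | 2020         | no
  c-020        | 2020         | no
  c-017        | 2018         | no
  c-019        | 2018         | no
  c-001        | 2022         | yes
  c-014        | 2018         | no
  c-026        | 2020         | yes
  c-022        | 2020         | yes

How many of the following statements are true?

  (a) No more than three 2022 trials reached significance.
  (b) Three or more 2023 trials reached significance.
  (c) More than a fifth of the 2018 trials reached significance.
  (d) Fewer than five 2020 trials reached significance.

1

(a) 2022: |A| = 6, |A ∩ B| = 4; needs |A ∩ B| ≤ 3 — false.
(b) 2023: |A| = 8, |A ∩ B| = 2; needs |A ∩ B| ≥ 3 — false.
(c) 2018: |A| = 6, |A ∩ B| = 1; needs |A ∩ B| / |A| > 1/5 — false.
(d) 2020: |A| = 8, |A ∩ B| = 4; needs |A ∩ B| < 5 — true.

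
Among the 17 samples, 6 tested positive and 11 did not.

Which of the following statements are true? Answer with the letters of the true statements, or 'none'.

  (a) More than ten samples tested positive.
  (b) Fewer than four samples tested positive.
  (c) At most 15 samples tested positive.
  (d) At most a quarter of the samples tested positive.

|A| = 17, |A ∩ B| = 6, |A ∖ B| = 11.
(a) |A ∩ B| > 10: fails.
(b) |A ∩ B| < 4: fails.
(c) |A ∩ B| ≤ 15: holds.
(d) |A ∩ B| / |A| ≤ 1/4: fails.

(c)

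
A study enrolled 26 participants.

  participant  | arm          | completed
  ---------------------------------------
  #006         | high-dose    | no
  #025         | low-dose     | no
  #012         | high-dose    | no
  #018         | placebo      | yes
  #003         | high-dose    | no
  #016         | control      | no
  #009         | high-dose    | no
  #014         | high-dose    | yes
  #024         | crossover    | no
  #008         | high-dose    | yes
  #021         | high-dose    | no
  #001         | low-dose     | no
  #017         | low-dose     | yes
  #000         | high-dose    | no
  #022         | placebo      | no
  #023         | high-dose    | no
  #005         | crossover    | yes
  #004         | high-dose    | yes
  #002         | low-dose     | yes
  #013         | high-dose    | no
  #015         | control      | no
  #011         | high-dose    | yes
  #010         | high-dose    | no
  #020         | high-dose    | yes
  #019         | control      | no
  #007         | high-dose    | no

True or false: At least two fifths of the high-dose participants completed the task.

False

Truth condition: |A ∩ B| / |A| ≥ 2/5.
|A| = 15, |A ∩ B| = 5, |A ∖ B| = 10.
|A ∩ B|/|A| = 5/15, so the statement is false.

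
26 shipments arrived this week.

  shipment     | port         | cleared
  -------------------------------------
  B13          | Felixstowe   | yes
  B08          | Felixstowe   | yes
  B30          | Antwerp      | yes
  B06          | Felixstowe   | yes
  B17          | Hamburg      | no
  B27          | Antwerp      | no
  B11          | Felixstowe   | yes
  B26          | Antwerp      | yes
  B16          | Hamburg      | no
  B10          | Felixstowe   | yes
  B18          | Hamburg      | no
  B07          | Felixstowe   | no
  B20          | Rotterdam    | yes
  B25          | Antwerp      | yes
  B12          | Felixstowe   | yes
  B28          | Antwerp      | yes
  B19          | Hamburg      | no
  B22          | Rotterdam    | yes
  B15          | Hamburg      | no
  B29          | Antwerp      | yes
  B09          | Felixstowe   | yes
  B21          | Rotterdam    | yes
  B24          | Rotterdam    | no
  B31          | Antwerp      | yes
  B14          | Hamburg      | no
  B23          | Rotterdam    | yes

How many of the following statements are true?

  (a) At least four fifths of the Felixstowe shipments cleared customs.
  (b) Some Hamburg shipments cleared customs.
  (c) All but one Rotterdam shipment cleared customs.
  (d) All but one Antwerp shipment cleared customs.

3

(a) Felixstowe: |A| = 8, |A ∩ B| = 7; needs |A ∩ B| / |A| ≥ 4/5 — true.
(b) Hamburg: |A| = 6, |A ∩ B| = 0; needs A ∩ B ≠ ∅ (|A ∩ B| ≥ 1) — false.
(c) Rotterdam: |A| = 5, |A ∩ B| = 4; needs |A ∖ B| = 1 — true.
(d) Antwerp: |A| = 7, |A ∩ B| = 6; needs |A ∖ B| = 1 — true.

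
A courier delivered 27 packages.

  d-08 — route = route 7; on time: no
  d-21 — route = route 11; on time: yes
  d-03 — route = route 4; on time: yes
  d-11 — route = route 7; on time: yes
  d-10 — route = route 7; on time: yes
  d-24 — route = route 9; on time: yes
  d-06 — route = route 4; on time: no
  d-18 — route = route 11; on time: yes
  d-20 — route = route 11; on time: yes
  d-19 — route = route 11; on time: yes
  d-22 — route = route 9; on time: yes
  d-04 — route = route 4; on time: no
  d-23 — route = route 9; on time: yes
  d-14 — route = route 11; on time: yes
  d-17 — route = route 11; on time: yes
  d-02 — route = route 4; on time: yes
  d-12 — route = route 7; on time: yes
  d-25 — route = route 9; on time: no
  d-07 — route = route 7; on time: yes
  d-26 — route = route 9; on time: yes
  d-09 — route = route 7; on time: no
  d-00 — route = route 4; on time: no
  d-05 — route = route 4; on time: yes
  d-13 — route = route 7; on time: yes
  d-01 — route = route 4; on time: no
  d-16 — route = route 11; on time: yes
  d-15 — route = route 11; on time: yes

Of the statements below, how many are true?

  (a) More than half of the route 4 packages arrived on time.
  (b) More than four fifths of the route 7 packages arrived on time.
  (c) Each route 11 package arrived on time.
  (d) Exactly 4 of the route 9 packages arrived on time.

2

(a) route 4: |A| = 7, |A ∩ B| = 3; needs |A ∩ B| > |A ∖ B| — false.
(b) route 7: |A| = 7, |A ∩ B| = 5; needs |A ∩ B| / |A| > 4/5 — false.
(c) route 11: |A| = 8, |A ∩ B| = 8; needs A ⊆ B, i.e. every element of A is in B (|A ∖ B| = 0) — true.
(d) route 9: |A| = 5, |A ∩ B| = 4; needs |A ∩ B| = 4 — true.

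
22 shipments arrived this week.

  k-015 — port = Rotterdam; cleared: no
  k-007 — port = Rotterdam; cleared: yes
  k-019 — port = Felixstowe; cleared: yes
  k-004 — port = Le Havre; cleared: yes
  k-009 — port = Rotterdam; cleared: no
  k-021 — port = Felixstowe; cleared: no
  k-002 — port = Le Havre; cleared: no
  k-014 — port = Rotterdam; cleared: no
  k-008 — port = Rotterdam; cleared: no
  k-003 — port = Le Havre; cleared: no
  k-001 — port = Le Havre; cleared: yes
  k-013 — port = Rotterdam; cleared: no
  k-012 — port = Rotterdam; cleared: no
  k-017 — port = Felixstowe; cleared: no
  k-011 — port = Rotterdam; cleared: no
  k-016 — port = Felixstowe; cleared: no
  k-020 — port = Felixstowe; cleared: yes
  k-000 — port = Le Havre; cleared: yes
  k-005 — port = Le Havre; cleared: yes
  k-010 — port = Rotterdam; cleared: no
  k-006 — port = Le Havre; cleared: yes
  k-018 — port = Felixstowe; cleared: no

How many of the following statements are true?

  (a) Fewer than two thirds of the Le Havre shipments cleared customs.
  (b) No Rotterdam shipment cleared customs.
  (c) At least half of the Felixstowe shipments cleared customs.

0

(a) Le Havre: |A| = 7, |A ∩ B| = 5; needs |A ∩ B| / |A| < 2/3 — false.
(b) Rotterdam: |A| = 9, |A ∩ B| = 1; needs A ∩ B = ∅ (|A ∩ B| = 0) — false.
(c) Felixstowe: |A| = 6, |A ∩ B| = 2; needs |A ∩ B| ≥ |A ∖ B| — false.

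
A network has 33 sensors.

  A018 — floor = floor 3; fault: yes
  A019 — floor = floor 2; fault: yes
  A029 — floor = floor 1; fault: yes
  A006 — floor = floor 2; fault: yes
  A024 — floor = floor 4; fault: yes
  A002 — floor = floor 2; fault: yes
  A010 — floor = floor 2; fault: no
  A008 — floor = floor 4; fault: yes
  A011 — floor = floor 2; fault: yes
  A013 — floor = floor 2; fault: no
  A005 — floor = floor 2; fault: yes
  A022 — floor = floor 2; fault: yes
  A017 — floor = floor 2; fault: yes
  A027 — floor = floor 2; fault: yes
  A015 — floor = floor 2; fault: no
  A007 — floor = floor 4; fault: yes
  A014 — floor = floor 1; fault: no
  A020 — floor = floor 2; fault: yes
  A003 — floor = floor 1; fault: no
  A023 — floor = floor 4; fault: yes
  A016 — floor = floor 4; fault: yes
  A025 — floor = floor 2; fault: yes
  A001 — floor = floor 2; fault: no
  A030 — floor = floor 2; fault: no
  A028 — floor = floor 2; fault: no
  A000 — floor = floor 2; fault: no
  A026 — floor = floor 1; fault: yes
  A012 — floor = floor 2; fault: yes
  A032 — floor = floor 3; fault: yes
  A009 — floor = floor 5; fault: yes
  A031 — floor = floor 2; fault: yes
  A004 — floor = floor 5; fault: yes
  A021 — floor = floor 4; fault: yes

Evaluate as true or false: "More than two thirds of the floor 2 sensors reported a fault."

Truth condition: |A ∩ B| / |A| > 2/3.
|A| = 19, |A ∩ B| = 12, |A ∖ B| = 7.
|A ∩ B|/|A| = 12/19, so the statement is false.

False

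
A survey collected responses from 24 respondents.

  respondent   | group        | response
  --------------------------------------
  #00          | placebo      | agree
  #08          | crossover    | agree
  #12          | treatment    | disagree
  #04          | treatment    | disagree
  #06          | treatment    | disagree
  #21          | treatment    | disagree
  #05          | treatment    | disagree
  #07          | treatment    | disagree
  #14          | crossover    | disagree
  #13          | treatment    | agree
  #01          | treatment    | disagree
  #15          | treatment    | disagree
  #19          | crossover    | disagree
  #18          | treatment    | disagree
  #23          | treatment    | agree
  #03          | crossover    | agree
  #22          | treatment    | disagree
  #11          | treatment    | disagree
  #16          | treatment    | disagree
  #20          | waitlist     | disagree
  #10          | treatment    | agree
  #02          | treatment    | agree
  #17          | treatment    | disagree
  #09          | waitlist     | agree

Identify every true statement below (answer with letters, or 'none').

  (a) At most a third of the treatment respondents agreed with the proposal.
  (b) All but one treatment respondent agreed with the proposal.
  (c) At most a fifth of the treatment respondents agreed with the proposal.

|A| = 17, |A ∩ B| = 4, |A ∖ B| = 13.
(a) |A ∩ B| / |A| ≤ 1/3: holds.
(b) |A ∖ B| = 1: fails.
(c) |A ∩ B| / |A| ≤ 1/5: fails.

(a)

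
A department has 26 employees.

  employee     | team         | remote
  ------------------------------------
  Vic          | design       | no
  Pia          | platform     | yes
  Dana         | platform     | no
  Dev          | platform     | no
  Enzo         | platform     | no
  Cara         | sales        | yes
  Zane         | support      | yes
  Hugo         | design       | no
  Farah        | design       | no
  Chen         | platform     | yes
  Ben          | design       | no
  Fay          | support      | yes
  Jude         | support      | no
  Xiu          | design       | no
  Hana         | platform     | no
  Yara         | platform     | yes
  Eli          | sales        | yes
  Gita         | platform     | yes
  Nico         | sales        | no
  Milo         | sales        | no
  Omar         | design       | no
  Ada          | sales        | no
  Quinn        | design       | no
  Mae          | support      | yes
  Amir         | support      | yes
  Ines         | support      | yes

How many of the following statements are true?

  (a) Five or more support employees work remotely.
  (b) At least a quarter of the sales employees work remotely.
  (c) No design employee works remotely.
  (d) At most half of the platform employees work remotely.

4

(a) support: |A| = 6, |A ∩ B| = 5; needs |A ∩ B| ≥ 5 — true.
(b) sales: |A| = 5, |A ∩ B| = 2; needs |A ∩ B| / |A| ≥ 1/4 — true.
(c) design: |A| = 7, |A ∩ B| = 0; needs A ∩ B = ∅ (|A ∩ B| = 0) — true.
(d) platform: |A| = 8, |A ∩ B| = 4; needs |A ∩ B| ≤ |A ∖ B| — true.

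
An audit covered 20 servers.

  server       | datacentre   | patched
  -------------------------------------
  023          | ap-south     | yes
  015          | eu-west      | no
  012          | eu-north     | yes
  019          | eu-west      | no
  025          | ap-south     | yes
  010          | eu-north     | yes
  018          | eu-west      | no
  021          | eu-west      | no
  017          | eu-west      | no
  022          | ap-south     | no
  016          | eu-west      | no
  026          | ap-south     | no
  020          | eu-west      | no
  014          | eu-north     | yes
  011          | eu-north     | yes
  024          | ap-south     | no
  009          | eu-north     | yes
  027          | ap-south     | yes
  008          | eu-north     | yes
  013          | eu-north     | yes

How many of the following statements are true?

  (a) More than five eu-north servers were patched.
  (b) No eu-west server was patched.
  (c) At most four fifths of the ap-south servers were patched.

(a) eu-north: |A| = 7, |A ∩ B| = 7; needs |A ∩ B| > 5 — true.
(b) eu-west: |A| = 7, |A ∩ B| = 0; needs A ∩ B = ∅ (|A ∩ B| = 0) — true.
(c) ap-south: |A| = 6, |A ∩ B| = 3; needs |A ∩ B| / |A| ≤ 4/5 — true.

3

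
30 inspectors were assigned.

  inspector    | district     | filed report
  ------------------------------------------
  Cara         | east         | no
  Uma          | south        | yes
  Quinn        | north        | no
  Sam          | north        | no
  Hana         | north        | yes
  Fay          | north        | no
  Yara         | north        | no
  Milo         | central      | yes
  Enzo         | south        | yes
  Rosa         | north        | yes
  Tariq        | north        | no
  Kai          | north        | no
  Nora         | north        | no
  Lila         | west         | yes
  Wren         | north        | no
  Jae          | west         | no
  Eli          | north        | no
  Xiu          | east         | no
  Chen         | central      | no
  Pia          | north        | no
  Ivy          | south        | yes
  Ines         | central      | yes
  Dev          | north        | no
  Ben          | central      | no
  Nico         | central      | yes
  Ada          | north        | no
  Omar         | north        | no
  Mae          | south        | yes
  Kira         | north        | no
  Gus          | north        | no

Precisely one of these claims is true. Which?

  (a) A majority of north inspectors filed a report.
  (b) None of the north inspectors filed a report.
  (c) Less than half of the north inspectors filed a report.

(c)

|A| = 17, |A ∩ B| = 2, |A ∖ B| = 15.
(a) requires |A ∩ B| > |A ∖ B|: false.
(b) requires A ∩ B = ∅ (|A ∩ B| = 0): false.
(c) requires |A ∩ B| < |A ∖ B|: true.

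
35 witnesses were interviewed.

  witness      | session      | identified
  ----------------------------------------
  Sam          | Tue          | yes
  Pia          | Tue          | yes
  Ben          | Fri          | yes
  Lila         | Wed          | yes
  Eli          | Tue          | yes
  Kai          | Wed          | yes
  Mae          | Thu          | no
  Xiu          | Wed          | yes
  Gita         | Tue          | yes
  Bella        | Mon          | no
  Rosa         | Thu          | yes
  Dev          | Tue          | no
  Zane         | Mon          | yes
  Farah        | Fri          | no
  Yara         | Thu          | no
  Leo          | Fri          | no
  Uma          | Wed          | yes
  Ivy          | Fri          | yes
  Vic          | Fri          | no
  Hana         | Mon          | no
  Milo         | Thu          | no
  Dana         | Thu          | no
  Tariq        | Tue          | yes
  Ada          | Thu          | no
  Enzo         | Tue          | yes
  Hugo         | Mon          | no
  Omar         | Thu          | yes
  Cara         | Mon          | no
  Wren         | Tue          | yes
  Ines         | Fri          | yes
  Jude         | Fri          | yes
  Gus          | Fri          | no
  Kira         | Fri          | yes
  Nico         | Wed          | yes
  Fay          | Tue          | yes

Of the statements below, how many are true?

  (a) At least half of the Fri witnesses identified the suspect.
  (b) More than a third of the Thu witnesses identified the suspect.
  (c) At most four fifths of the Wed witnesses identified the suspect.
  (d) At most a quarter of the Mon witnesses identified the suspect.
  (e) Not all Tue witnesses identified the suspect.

3

(a) Fri: |A| = 9, |A ∩ B| = 5; needs |A ∩ B| ≥ |A ∖ B| — true.
(b) Thu: |A| = 7, |A ∩ B| = 2; needs |A ∩ B| / |A| > 1/3 — false.
(c) Wed: |A| = 5, |A ∩ B| = 5; needs |A ∩ B| / |A| ≤ 4/5 — false.
(d) Mon: |A| = 5, |A ∩ B| = 1; needs |A ∩ B| / |A| ≤ 1/4 — true.
(e) Tue: |A| = 9, |A ∩ B| = 8; needs A ⊄ B (|A ∖ B| ≥ 1) — true.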